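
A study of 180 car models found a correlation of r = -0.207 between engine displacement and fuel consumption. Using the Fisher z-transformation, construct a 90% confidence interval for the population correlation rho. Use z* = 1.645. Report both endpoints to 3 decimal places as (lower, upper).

Fisher z: z_r = atanh(r) = ½·ln((1+(-0.207))/(1−(-0.207))) = -0.210035
SE(z) = 1/√(n−3) = 1/√177 = 0.075165
90% ⇒ z* = 1.645; margin = 1.645·0.075165 = 0.123646
CI on z-scale: (-0.333681, -0.086389)
Back-transform: tanh(-0.333681) = -0.321824, tanh(-0.086389) = -0.086175

(-0.322, -0.086)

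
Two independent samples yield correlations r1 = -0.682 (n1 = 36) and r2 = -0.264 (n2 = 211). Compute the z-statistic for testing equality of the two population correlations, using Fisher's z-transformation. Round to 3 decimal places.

-3.002

Fisher z-transforms: z1 = atanh(-0.682) = -0.832844, z2 = atanh(-0.264) = -0.270403; difference d = -0.562441
Var(d) = 1/33 + 1/208 = 0.0303030 + 0.0048077 = 0.0351107
z = d/√Var(d) = -0.562441 / √0.0351107 = -0.562441 / 0.187378 = -3.002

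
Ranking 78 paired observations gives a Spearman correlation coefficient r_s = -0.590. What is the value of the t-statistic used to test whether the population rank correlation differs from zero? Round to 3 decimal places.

-6.370

t = r_s·√(n−2) / √(1−r_s²) with r_s = -0.590, n = 78
  = -0.590·√76 / √(1 − 0.348100)
  = -0.590·8.717798 / 0.807403
  = -5.143501 / 0.807403 = -6.370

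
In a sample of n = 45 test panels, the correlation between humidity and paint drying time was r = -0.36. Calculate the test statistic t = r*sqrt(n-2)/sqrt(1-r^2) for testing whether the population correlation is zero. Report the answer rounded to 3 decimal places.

-2.530

1 − r² = 1 − 0.1296 = 0.8704;  √(1−r²) = 0.932952
√(n−2) = √43 = 6.557439
t = r·√(n−2)/√(1−r²) = -0.36 · 6.557439 / 0.932952 = -2.530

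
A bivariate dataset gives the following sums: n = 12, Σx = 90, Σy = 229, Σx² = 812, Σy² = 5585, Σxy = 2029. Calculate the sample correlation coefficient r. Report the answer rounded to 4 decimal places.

S_xy = nΣxy − ΣxΣy = 12·2029 − 90·229 = 24348 − 20610 = 3738
S_xx = nΣx² − (Σx)² = 12·812 − 90² = 9744 − 8100 = 1644
S_yy = nΣy² − (Σy)² = 12·5585 − 229² = 67020 − 52441 = 14579
r = S_xy / √(S_xx·S_yy) = 3738 / √(1644·14579) = 3738 / √23967876 = 3738 / 4895.6997 = 0.7635

0.7635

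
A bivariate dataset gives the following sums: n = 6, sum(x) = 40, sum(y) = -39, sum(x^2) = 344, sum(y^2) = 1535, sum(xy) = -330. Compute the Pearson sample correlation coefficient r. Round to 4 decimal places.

-0.2224

Numerator: nΣxy − (Σx)(Σy) = 6·(-330) − (40)(-39) = -420
Denominator: √[(nΣx²−(Σx)²)(nΣy²−(Σy)²)]
  nΣx²−(Σx)² = 6·344 − 1600 = 464;  nΣy²−(Σy)² = 6·1535 − 1521 = 7689
  √(464·7689) = √3567696 = 1888.8346
r = -420 / 1888.8346 = -0.2224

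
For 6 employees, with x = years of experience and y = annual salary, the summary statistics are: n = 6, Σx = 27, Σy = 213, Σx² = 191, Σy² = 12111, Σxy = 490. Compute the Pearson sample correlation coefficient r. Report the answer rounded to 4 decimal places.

Numerator: nΣxy − (Σx)(Σy) = 6·490 − (27)(213) = -2811
Denominator: √[(nΣx²−(Σx)²)(nΣy²−(Σy)²)]
  nΣx²−(Σx)² = 6·191 − 729 = 417;  nΣy²−(Σy)² = 6·12111 − 45369 = 27297
  √(417·27297) = √11382849 = 3373.8478
r = -2811 / 3373.8478 = -0.8332

-0.8332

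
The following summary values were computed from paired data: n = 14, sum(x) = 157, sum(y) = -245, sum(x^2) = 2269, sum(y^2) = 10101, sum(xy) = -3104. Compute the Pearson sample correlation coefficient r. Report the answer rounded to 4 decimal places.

Numerator: nΣxy − (Σx)(Σy) = 14·(-3104) − (157)(-245) = -4991
Denominator: √[(nΣx²−(Σx)²)(nΣy²−(Σy)²)]
  nΣx²−(Σx)² = 14·2269 − 24649 = 7117;  nΣy²−(Σy)² = 14·10101 − 60025 = 81389
  √(7117·81389) = √579245513 = 24067.5199
r = -4991 / 24067.5199 = -0.2074

-0.2074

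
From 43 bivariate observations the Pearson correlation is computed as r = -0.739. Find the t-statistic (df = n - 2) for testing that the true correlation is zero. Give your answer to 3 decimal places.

-7.024

1 − r² = 1 − 0.546121 = 0.453879;  √(1−r²) = 0.673705
√(n−2) = √41 = 6.403124
t = r·√(n−2)/√(1−r²) = -0.739 · 6.403124 / 0.673705 = -7.024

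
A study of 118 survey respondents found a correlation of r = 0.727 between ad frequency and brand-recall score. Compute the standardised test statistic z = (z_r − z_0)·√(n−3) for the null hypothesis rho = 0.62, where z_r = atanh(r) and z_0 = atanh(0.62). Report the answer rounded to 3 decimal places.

2.116

z_r = atanh(0.727) = 0.922335,  z_0 = atanh(0.62) = 0.725005
SE = 1/√(n−3) = 1/√115 = 0.093250
z = (z_r − z_0)/SE = (0.922335 − 0.725005) / 0.093250 = 0.197330 / 0.093250 = 2.116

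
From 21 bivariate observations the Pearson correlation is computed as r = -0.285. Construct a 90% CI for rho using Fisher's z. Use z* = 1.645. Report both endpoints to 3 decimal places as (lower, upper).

Fisher z: z_r = atanh(r) = ½·ln((1+(-0.285))/(1−(-0.285))) = -0.293116
SE(z) = 1/√(n−3) = 1/√18 = 0.235702
90% ⇒ z* = 1.645; margin = 1.645·0.235702 = 0.387730
CI on z-scale: (-0.680846, 0.094614)
Back-transform: tanh(-0.680846) = -0.592069, tanh(0.094614) = 0.094333

(-0.592, 0.094)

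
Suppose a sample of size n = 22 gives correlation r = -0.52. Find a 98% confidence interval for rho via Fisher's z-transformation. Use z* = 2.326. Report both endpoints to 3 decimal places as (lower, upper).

z_r = atanh(-0.52) = -0.576340;  SE = 1/√(n−3) = 1/√19 = 0.229416
z-limits: -0.576340 ± 2.326·0.229416 = -0.576340 ± 0.533622 = [-1.109962, -0.042718]
ρ-limits: (tanh -1.109962, tanh -0.042718) = (-0.804, -0.043)

(-0.804, -0.043)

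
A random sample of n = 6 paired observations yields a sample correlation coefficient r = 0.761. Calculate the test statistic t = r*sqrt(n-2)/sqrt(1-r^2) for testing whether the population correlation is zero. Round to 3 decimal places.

2.346

t = r·√(n−2) / √(1−r²) with r = 0.761, n = 6
  = 0.761·√4 / √(1 − 0.579121)
  = 0.761·2.000000 / 0.648752
  = 1.522000 / 0.648752 = 2.346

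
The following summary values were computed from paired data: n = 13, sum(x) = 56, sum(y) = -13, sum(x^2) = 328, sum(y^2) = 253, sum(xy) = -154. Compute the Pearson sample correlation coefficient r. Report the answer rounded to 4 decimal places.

S_xy = nΣxy − ΣxΣy = 13·(-154) − 56·(-13) = -2002 − (-728) = -1274
S_xx = nΣx² − (Σx)² = 13·328 − 56² = 4264 − 3136 = 1128
S_yy = nΣy² − (Σy)² = 13·253 − (-13)² = 3289 − 169 = 3120
r = S_xy / √(S_xx·S_yy) = -1274 / √(1128·3120) = -1274 / √3519360 = -1274 / 1875.9957 = -0.6791

-0.6791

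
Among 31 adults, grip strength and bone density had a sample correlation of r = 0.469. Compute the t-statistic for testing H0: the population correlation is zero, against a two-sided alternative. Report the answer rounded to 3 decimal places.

2.860

t = r·√(n−2) / √(1−r²) with r = 0.469, n = 31
  = 0.469·√29 / √(1 − 0.219961)
  = 0.469·5.385165 / 0.883198
  = 2.525642 / 0.883198 = 2.860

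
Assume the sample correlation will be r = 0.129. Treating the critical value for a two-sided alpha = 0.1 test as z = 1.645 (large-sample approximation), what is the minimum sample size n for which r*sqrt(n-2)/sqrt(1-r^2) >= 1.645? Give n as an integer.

162

r√(n−2)/√(1−r²) ≥ 1.645  ⇔  n−2 ≥ (1.645)²·(1−r²)/r²
(1−r²)/r² = (1−0.016641)/0.016641 = 59.0925
n ≥ 2 + 2.706025·59.0925 = 2 + 159.9058 = 161.9058
⌈161.9058⌉ = 162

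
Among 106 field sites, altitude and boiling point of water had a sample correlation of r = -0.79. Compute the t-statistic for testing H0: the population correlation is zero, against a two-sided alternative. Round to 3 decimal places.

-13.140

1 − r² = 1 − 0.6241 = 0.3759;  √(1−r²) = 0.613107
√(n−2) = √104 = 10.198039
t = r·√(n−2)/√(1−r²) = -0.79 · 10.198039 / 0.613107 = -13.140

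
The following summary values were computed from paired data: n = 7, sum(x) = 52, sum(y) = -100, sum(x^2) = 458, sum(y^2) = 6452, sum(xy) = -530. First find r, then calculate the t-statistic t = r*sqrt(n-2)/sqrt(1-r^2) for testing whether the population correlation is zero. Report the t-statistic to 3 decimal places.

Numerator: nΣxy − (Σx)(Σy) = 7·(-530) − (52)(-100) = 1490
Denominator: √[(nΣx²−(Σx)²)(nΣy²−(Σy)²)]
  nΣx²−(Σx)² = 7·458 − 2704 = 502;  nΣy²−(Σy)² = 7·6452 − 10000 = 35164
  √(502·35164) = √17652328 = 4201.4674
r = 1490 / 4201.4674 = 0.3546
t = r·√(n−2)/√(1−r²) = 0.3546·√5 / √(1−0.125741) = 0.792910 / 0.935018 = 0.848

0.848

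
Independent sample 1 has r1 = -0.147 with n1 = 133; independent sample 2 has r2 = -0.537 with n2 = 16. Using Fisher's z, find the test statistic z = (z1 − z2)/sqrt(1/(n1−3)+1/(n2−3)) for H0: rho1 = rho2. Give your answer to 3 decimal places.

Fisher z-transforms: z1 = atanh(-0.147) = -0.148073, z2 = atanh(-0.537) = -0.599930; difference d = 0.451857
Var(d) = 1/130 + 1/13 = 0.0076923 + 0.0769231 = 0.0846154
z = d/√Var(d) = 0.451857 / √0.0846154 = 0.451857 / 0.290887 = 1.553

1.553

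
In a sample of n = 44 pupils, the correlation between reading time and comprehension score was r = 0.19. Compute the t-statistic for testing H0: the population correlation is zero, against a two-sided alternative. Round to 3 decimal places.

t = r·√(n−2) / √(1−r²) with r = 0.19, n = 44
  = 0.19·√42 / √(1 − 0.0361)
  = 0.19·6.480741 / 0.981784
  = 1.231341 / 0.981784 = 1.254

1.254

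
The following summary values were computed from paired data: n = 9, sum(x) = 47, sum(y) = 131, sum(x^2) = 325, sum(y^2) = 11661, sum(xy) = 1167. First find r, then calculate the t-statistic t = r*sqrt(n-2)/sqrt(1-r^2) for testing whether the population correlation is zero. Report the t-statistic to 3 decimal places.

S_xy = nΣxy − ΣxΣy = 9·1167 − 47·131 = 10503 − 6157 = 4346
S_xx = nΣx² − (Σx)² = 9·325 − 47² = 2925 − 2209 = 716
S_yy = nΣy² − (Σy)² = 9·11661 − 131² = 104949 − 17161 = 87788
r = S_xy / √(S_xx·S_yy) = 4346 / √(716·87788) = 4346 / √62856208 = 4346 / 7928.1907 = 0.5482
t = r·√(n−2)/√(1−r²) = 0.5482·√7 / √(1−0.300523) = 1.450401 / 0.836347 = 1.734

1.734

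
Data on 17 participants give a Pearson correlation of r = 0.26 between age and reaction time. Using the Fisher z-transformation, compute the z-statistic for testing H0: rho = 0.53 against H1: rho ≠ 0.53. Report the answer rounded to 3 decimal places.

-1.212

z_r = atanh(0.26) = 0.266108,  z_0 = atanh(0.53) = 0.590145
SE = 1/√(n−3) = 1/√14 = 0.267261
z = (z_r − z_0)/SE = (0.266108 − 0.590145) / 0.267261 = -0.324037 / 0.267261 = -1.212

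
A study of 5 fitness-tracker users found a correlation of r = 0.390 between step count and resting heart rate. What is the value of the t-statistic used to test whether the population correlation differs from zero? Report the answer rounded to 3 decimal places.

t = r·√(n−2) / √(1−r²) with r = 0.390, n = 5
  = 0.390·√3 / √(1 − 0.152100)
  = 0.390·1.732051 / 0.920815
  = 0.675500 / 0.920815 = 0.734

0.734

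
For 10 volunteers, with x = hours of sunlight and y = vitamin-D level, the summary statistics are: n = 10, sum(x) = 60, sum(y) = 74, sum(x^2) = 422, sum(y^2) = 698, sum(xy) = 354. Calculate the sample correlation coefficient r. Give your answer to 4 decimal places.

-0.9320

Numerator: nΣxy − (Σx)(Σy) = 10·354 − (60)(74) = -900
Denominator: √[(nΣx²−(Σx)²)(nΣy²−(Σy)²)]
  nΣx²−(Σx)² = 10·422 − 3600 = 620;  nΣy²−(Σy)² = 10·698 − 5476 = 1504
  √(620·1504) = √932480 = 965.6500
r = -900 / 965.6500 = -0.9320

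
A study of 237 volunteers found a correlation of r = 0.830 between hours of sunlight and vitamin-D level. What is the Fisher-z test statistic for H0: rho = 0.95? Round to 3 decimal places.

-9.846

Fisher z: atanh(0.830) = 1.188136, atanh(0.95) = 1.831781
z = (z_r − z_0)·√(n−3) = (1.188136 − 1.831781)·√234 = -0.643645 · 15.297059 = -9.846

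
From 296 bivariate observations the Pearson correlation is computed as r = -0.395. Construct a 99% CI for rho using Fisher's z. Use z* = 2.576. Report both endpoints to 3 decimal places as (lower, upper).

z_r = atanh(-0.395) = -0.417711;  SE = 1/√(n−3) = 1/√293 = 0.058421
z-limits: -0.417711 ± 2.576·0.058421 = -0.417711 ± 0.150492 = [-0.568203, -0.267219]
ρ-limits: (tanh -0.568203, tanh -0.267219) = (-0.514, -0.261)

(-0.514, -0.261)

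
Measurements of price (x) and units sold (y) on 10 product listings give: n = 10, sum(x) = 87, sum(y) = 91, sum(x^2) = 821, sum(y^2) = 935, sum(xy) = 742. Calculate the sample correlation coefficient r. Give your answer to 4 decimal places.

Numerator: nΣxy − (Σx)(Σy) = 10·742 − (87)(91) = -497
Denominator: √[(nΣx²−(Σx)²)(nΣy²−(Σy)²)]
  nΣx²−(Σx)² = 10·821 − 7569 = 641;  nΣy²−(Σy)² = 10·935 − 8281 = 1069
  √(641·1069) = √685229 = 827.7856
r = -497 / 827.7856 = -0.6004

-0.6004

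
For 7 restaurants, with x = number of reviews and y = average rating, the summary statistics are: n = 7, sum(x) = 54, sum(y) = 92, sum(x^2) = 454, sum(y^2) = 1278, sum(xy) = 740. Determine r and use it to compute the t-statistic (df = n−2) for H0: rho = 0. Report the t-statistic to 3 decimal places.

1.662

Numerator: nΣxy − (Σx)(Σy) = 7·740 − (54)(92) = 212
Denominator: √[(nΣx²−(Σx)²)(nΣy²−(Σy)²)]
  nΣx²−(Σx)² = 7·454 − 2916 = 262;  nΣy²−(Σy)² = 7·1278 − 8464 = 482
  √(262·482) = √126284 = 355.3646
r = 212 / 355.3646 = 0.5966
t = r·√(n−2)/√(1−r²) = 0.5966·√5 / √(1−0.355932) = 1.334038 / 0.802538 = 1.662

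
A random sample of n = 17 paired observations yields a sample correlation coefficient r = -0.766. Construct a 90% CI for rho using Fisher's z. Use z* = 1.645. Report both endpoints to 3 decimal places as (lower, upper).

(-0.896, -0.516)

Fisher z: z_r = atanh(r) = ½·ln((1+(-0.766))/(1−(-0.766))) = -1.010576
SE(z) = 1/√(n−3) = 1/√14 = 0.267261
90% ⇒ z* = 1.645; margin = 1.645·0.267261 = 0.439644
CI on z-scale: (-1.450220, -0.570932)
Back-transform: tanh(-1.450220) = -0.895736, tanh(-0.570932) = -0.516043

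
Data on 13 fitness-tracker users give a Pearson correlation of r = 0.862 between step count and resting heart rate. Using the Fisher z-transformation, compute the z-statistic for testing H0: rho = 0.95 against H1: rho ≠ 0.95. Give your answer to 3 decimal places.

Fisher z: atanh(0.862) = 1.301076, atanh(0.95) = 1.831781
z = (z_r − z_0)·√(n−3) = (1.301076 − 1.831781)·√10 = -0.530705 · 3.162278 = -1.678

-1.678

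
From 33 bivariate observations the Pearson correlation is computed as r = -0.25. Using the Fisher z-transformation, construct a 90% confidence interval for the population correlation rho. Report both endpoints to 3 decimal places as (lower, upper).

(-0.505, 0.045)

z_r = atanh(-0.25) = -0.255413;  SE = 1/√(n−3) = 1/√30 = 0.182574
z-limits: -0.255413 ± 1.645·0.182574 = -0.255413 ± 0.300334 = [-0.555747, 0.044921]
ρ-limits: (tanh -0.555747, tanh 0.044921) = (-0.505, 0.045)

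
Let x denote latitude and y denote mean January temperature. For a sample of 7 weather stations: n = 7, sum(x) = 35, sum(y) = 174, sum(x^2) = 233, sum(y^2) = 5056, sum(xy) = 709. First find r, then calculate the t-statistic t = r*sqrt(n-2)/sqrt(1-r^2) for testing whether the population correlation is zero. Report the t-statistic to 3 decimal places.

-2.805

S_xy = nΣxy − ΣxΣy = 7·709 − 35·174 = 4963 − 6090 = -1127
S_xx = nΣx² − (Σx)² = 7·233 − 35² = 1631 − 1225 = 406
S_yy = nΣy² − (Σy)² = 7·5056 − 174² = 35392 − 30276 = 5116
r = S_xy / √(S_xx·S_yy) = -1127 / √(406·5116) = -1127 / √2077096 = -1127 / 1441.2134 = -0.7820
t = r·√(n−2)/√(1−r²) = -0.7820·√5 / √(1−0.611524) = -1.748605 / 0.623278 = -2.805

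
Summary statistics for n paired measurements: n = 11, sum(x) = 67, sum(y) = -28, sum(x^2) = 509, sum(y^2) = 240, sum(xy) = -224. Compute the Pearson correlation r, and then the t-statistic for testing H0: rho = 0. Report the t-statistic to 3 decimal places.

Numerator: nΣxy − (Σx)(Σy) = 11·(-224) − (67)(-28) = -588
Denominator: √[(nΣx²−(Σx)²)(nΣy²−(Σy)²)]
  nΣx²−(Σx)² = 11·509 − 4489 = 1110;  nΣy²−(Σy)² = 11·240 − 784 = 1856
  √(1110·1856) = √2060160 = 1435.3257
r = -588 / 1435.3257 = -0.4097
t = r·√(n−2)/√(1−r²) = -0.4097·√9 / √(1−0.167854) = -1.229100 / 0.912220 = -1.347

-1.347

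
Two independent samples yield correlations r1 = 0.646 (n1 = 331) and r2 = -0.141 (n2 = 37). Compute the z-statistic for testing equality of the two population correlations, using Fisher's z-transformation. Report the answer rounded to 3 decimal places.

Fisher z-transforms: z1 = atanh(0.646) = 0.768403, z2 = atanh(-0.141) = -0.141946; difference d = 0.910349
Var(d) = 1/328 + 1/34 = 0.0030488 + 0.0294118 = 0.0324606
z = d/√Var(d) = 0.910349 / √0.0324606 = 0.910349 / 0.180168 = 5.053

5.053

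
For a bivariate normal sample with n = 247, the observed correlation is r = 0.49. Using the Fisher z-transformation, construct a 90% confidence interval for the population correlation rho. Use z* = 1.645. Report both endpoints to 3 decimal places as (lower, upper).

z_r = atanh(0.49) = 0.536060;  SE = 1/√(n−3) = 1/√244 = 0.064018
z-limits: 0.536060 ± 1.645·0.064018 = 0.536060 ± 0.105310 = [0.430750, 0.641370]
ρ-limits: (tanh 0.430750, tanh 0.641370) = (0.406, 0.566)

(0.406, 0.566)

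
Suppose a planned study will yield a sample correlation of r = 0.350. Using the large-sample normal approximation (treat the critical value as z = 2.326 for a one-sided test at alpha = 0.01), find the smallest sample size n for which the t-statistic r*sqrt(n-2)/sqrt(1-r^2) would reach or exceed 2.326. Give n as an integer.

41

Need r·√(n−2)/√(1−r²) ≥ 2.326
√(n−2) ≥ 2.326·√(1−0.122500) / 0.350 = 2.326·0.936750 / 0.350 = 6.2254
n−2 ≥ 38.7556  ⇒  n ≥ 40.7556
Smallest integer n = 41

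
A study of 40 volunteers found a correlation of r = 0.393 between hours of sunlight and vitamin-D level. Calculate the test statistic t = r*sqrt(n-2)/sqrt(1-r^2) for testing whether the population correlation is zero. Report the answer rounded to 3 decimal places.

t = r·√(n−2) / √(1−r²) with r = 0.393, n = 40
  = 0.393·√38 / √(1 − 0.154449)
  = 0.393·6.164414 / 0.919538
  = 2.422615 / 0.919538 = 2.635

2.635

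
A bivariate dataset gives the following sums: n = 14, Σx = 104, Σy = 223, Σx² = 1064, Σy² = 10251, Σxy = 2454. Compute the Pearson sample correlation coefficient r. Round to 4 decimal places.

S_xy = nΣxy − ΣxΣy = 14·2454 − 104·223 = 34356 − 23192 = 11164
S_xx = nΣx² − (Σx)² = 14·1064 − 104² = 14896 − 10816 = 4080
S_yy = nΣy² − (Σy)² = 14·10251 − 223² = 143514 − 49729 = 93785
r = S_xy / √(S_xx·S_yy) = 11164 / √(4080·93785) = 11164 / √382642800 = 11164 / 19561.2576 = 0.5707

0.5707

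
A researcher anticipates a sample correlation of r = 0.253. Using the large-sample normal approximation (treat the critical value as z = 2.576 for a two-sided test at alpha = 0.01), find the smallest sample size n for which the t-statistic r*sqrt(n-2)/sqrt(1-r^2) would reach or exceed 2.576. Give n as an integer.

r√(n−2)/√(1−r²) ≥ 2.576  ⇔  n−2 ≥ (2.576)²·(1−r²)/r²
(1−r²)/r² = (1−0.064009)/0.064009 = 14.6228
n ≥ 2 + 6.635776·14.6228 = 2 + 97.0336 = 99.0336
⌈99.0336⌉ = 100

100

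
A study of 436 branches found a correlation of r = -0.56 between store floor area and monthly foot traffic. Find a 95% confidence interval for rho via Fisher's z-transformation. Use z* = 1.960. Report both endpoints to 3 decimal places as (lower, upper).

(-0.621, -0.492)

Fisher z: z_r = atanh(r) = ½·ln((1+(-0.56))/(1−(-0.56))) = -0.632833
SE(z) = 1/√(n−3) = 1/√433 = 0.048057
95% ⇒ z* = 1.960; margin = 1.960·0.048057 = 0.094192
CI on z-scale: (-0.727025, -0.538641)
Back-transform: tanh(-0.727025) = -0.621242, tanh(-0.538641) = -0.491959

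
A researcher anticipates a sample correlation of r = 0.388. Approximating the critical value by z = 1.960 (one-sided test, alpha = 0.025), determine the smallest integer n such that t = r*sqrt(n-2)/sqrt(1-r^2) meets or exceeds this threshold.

24

r√(n−2)/√(1−r²) ≥ 1.960  ⇔  n−2 ≥ (1.960)²·(1−r²)/r²
(1−r²)/r² = (1−0.150544)/0.150544 = 5.6426
n ≥ 2 + 3.8416·5.6426 = 2 + 21.6766 = 23.6766
⌈23.6766⌉ = 24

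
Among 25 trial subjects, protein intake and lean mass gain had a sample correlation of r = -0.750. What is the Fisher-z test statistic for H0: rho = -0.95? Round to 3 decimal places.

z_r = atanh(-0.750) = -0.972955,  z_0 = atanh(-0.95) = -1.831781
SE = 1/√(n−3) = 1/√22 = 0.213201
z = (z_r − z_0)/SE = (-0.972955 − (-1.831781)) / 0.213201 = 0.858826 / 0.213201 = 4.028

4.028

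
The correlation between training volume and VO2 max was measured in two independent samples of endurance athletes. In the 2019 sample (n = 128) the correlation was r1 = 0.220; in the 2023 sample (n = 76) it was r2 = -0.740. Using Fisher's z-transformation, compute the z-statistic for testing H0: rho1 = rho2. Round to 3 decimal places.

Fisher z-transforms: z1 = atanh(0.220) = 0.223656, z2 = atanh(-0.740) = -0.950479; difference d = 1.174135
Var(d) = 1/125 + 1/73 = 0.0080000 + 0.0136986 = 0.0216986
z = d/√Var(d) = 1.174135 / √0.0216986 = 1.174135 / 0.147304 = 7.971

7.971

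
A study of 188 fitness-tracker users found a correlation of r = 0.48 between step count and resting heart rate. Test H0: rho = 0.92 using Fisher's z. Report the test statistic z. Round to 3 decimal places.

-14.500

Fisher z: atanh(0.48) = 0.522984, atanh(0.92) = 1.589027
z = (z_r − z_0)·√(n−3) = (0.522984 − 1.589027)·√185 = -1.066043 · 13.601471 = -14.500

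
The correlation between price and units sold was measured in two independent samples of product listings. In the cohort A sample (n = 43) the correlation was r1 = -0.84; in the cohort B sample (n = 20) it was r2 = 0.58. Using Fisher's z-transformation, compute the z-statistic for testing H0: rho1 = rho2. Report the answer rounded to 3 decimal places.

-6.506

Fisher z-transforms: z1 = atanh(-0.84) = -1.221174, z2 = atanh(0.58) = 0.662463; difference d = -1.883637
Var(d) = 1/40 + 1/17 = 0.0250000 + 0.0588235 = 0.0838235
z = d/√Var(d) = -1.883637 / √0.0838235 = -1.883637 / 0.289523 = -6.506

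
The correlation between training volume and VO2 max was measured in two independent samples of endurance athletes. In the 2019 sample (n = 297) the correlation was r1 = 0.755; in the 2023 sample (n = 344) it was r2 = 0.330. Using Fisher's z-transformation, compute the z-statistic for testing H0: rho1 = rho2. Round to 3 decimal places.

8.062

Fisher z-transforms: z1 = atanh(0.755) = 0.984483, z2 = atanh(0.330) = 0.342828; difference d = 0.641655
Var(d) = 1/294 + 1/341 = 0.0034014 + 0.0029326 = 0.0063340
z = d/√Var(d) = 0.641655 / √0.0063340 = 0.641655 / 0.079586 = 8.062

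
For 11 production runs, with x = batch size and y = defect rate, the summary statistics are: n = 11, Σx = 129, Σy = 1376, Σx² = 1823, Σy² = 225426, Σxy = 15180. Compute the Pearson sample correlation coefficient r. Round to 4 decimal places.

-0.2353

S_xy = nΣxy − ΣxΣy = 11·15180 − 129·1376 = 166980 − 177504 = -10524
S_xx = nΣx² − (Σx)² = 11·1823 − 129² = 20053 − 16641 = 3412
S_yy = nΣy² − (Σy)² = 11·225426 − 1376² = 2479686 − 1893376 = 586310
r = S_xy / √(S_xx·S_yy) = -10524 / √(3412·586310) = -10524 / √2000489720 = -10524 / 44726.8345 = -0.2353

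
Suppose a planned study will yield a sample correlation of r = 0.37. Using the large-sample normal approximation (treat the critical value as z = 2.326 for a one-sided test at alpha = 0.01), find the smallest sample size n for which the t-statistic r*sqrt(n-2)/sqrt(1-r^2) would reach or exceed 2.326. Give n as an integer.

r√(n−2)/√(1−r²) ≥ 2.326  ⇔  n−2 ≥ (2.326)²·(1−r²)/r²
(1−r²)/r² = (1−0.1369)/0.1369 = 6.3046
n ≥ 2 + 5.410276·6.3046 = 2 + 34.1096 = 36.1096
⌈36.1096⌉ = 37

37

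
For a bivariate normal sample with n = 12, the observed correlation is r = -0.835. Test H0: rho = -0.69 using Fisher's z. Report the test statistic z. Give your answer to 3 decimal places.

-1.069

z_r = atanh(-0.835) = -1.204427,  z_0 = atanh(-0.69) = -0.847956
SE = 1/√(n−3) = 1/√9 = 0.333333
z = (z_r − z_0)/SE = (-1.204427 − (-0.847956)) / 0.333333 = -0.356471 / 0.333333 = -1.069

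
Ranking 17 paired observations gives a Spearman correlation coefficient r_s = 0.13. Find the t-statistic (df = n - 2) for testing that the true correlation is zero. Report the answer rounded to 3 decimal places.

0.508

1 − r_s² = 1 − 0.0169 = 0.9831;  √(1−r_s²) = 0.991514
√(n−2) = √15 = 3.872983
t = r_s·√(n−2)/√(1−r_s²) = 0.13 · 3.872983 / 0.991514 = 0.508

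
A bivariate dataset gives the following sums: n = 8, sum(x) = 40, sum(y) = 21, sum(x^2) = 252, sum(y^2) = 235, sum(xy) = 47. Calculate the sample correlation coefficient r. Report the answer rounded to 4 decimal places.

-0.5997

S_xy = nΣxy − ΣxΣy = 8·47 − 40·21 = 376 − 840 = -464
S_xx = nΣx² − (Σx)² = 8·252 − 40² = 2016 − 1600 = 416
S_yy = nΣy² − (Σy)² = 8·235 − 21² = 1880 − 441 = 1439
r = S_xy / √(S_xx·S_yy) = -464 / √(416·1439) = -464 / √598624 = -464 / 773.7080 = -0.5997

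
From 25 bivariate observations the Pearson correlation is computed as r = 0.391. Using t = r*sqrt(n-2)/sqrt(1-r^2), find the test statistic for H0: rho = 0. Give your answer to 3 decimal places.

2.037

t = r·√(n−2) / √(1−r²) with r = 0.391, n = 25
  = 0.391·√23 / √(1 − 0.152881)
  = 0.391·4.795832 / 0.920391
  = 1.875170 / 0.920391 = 2.037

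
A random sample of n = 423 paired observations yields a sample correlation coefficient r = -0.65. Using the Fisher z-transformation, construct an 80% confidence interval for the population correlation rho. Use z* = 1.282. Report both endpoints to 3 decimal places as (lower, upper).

(-0.685, -0.612)

z_r = atanh(-0.65) = -0.775299;  SE = 1/√(n−3) = 1/√420 = 0.048795
z-limits: -0.775299 ± 1.282·0.048795 = -0.775299 ± 0.062555 = [-0.837854, -0.712744]
ρ-limits: (tanh -0.837854, tanh -0.712744) = (-0.685, -0.612)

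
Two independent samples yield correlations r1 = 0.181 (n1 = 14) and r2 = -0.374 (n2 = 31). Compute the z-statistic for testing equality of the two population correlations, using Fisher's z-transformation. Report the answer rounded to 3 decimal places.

1.619

Fisher z-transforms: z1 = atanh(0.181) = 0.183016, z2 = atanh(-0.374) = -0.393066; difference d = 0.576082
Var(d) = 1/11 + 1/28 = 0.0909091 + 0.0357143 = 0.1266234
z = d/√Var(d) = 0.576082 / √0.1266234 = 0.576082 / 0.355842 = 1.619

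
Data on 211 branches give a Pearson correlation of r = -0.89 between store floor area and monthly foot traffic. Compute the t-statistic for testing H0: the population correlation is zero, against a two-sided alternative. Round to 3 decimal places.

-28.219

t = r·√(n−2) / √(1−r²) with r = -0.89, n = 211
  = -0.89·√209 / √(1 − 0.7921)
  = -0.89·14.456832 / 0.455961
  = -12.866580 / 0.455961 = -28.219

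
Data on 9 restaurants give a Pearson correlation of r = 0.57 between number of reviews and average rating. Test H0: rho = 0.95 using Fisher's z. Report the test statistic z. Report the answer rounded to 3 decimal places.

-2.901

z_r = atanh(0.57) = 0.647523,  z_0 = atanh(0.95) = 1.831781
SE = 1/√(n−3) = 1/√6 = 0.408248
z = (z_r − z_0)/SE = (0.647523 − 1.831781) / 0.408248 = -1.184258 / 0.408248 = -2.901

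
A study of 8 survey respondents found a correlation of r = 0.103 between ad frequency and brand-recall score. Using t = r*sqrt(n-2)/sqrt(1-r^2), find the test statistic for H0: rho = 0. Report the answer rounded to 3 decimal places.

t = r·√(n−2) / √(1−r²) with r = 0.103, n = 8
  = 0.103·√6 / √(1 − 0.010609)
  = 0.103·2.449490 / 0.994681
  = 0.252297 / 0.994681 = 0.254

0.254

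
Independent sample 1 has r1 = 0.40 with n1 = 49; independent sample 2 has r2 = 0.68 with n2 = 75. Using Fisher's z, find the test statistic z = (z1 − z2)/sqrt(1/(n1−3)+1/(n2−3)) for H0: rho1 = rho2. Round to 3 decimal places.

-2.148

Fisher z-transforms: z1 = atanh(0.40) = 0.423649, z2 = atanh(0.68) = 0.829114; difference d = -0.405465
Var(d) = 1/46 + 1/72 = 0.0217391 + 0.0138889 = 0.0356280
z = d/√Var(d) = -0.405465 / √0.0356280 = -0.405465 / 0.188754 = -2.148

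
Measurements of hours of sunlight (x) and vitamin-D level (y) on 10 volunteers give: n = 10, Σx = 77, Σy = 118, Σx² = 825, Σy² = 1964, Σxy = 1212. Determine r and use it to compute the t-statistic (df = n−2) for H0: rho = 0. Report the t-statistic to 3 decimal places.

4.258

S_xy = nΣxy − ΣxΣy = 10·1212 − 77·118 = 12120 − 9086 = 3034
S_xx = nΣx² − (Σx)² = 10·825 − 77² = 8250 − 5929 = 2321
S_yy = nΣy² − (Σy)² = 10·1964 − 118² = 19640 − 13924 = 5716
r = S_xy / √(S_xx·S_yy) = 3034 / √(2321·5716) = 3034 / √13266836 = 3034 / 3642.3668 = 0.8330
t = r·√(n−2)/√(1−r²) = 0.8330·√8 / √(1−0.693889) = 2.356080 / 0.553273 = 4.258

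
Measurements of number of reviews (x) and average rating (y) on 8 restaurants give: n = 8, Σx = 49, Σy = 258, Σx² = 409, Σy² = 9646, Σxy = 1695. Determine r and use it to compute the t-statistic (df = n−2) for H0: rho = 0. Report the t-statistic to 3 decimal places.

0.776

S_xy = nΣxy − ΣxΣy = 8·1695 − 49·258 = 13560 − 12642 = 918
S_xx = nΣx² − (Σx)² = 8·409 − 49² = 3272 − 2401 = 871
S_yy = nΣy² − (Σy)² = 8·9646 − 258² = 77168 − 66564 = 10604
r = S_xy / √(S_xx·S_yy) = 918 / √(871·10604) = 918 / √9236084 = 918 / 3039.0926 = 0.3021
t = r·√(n−2)/√(1−r²) = 0.3021·√6 / √(1−0.091264) = 0.739991 / 0.953276 = 0.776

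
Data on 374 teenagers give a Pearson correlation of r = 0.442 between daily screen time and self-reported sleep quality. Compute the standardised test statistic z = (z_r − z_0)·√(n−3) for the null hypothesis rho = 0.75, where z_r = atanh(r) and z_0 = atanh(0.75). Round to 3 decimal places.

-9.597

z_r = atanh(0.442) = 0.474714,  z_0 = atanh(0.75) = 0.972955
SE = 1/√(n−3) = 1/√371 = 0.051917
z = (z_r − z_0)/SE = (0.474714 − 0.972955) / 0.051917 = -0.498241 / 0.051917 = -9.597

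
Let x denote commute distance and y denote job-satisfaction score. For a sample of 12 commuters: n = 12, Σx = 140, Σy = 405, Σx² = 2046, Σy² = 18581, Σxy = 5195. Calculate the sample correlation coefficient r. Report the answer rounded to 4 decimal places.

0.3301

Numerator: nΣxy − (Σx)(Σy) = 12·5195 − (140)(405) = 5640
Denominator: √[(nΣx²−(Σx)²)(nΣy²−(Σy)²)]
  nΣx²−(Σx)² = 12·2046 − 19600 = 4952;  nΣy²−(Σy)² = 12·18581 − 164025 = 58947
  √(4952·58947) = √291905544 = 17085.2435
r = 5640 / 17085.2435 = 0.3301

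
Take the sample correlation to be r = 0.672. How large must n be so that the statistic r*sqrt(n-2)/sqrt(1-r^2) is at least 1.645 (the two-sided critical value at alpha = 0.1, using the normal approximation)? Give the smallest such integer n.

6

r√(n−2)/√(1−r²) ≥ 1.645  ⇔  n−2 ≥ (1.645)²·(1−r²)/r²
(1−r²)/r² = (1−0.451584)/0.451584 = 1.2144
n ≥ 2 + 2.706025·1.2144 = 2 + 3.2862 = 5.2862
⌈5.2862⌉ = 6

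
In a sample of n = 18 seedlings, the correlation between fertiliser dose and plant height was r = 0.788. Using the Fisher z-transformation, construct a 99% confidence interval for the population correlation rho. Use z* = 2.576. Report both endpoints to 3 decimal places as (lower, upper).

(0.381, 0.939)

z_r = atanh(0.788) = 1.066133;  SE = 1/√(n−3) = 1/√15 = 0.258199
z-limits: 1.066133 ± 2.576·0.258199 = 1.066133 ± 0.665121 = [0.401012, 1.731254]
ρ-limits: (tanh 0.401012, tanh 1.731254) = (0.381, 0.939)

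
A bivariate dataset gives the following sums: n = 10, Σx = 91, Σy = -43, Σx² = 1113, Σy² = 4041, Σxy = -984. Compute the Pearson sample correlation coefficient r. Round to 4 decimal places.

-0.5655

S_xy = nΣxy − ΣxΣy = 10·(-984) − 91·(-43) = -9840 − (-3913) = -5927
S_xx = nΣx² − (Σx)² = 10·1113 − 91² = 11130 − 8281 = 2849
S_yy = nΣy² − (Σy)² = 10·4041 − (-43)² = 40410 − 1849 = 38561
r = S_xy / √(S_xx·S_yy) = -5927 / √(2849·38561) = -5927 / √109860289 = -5927 / 10481.4259 = -0.5655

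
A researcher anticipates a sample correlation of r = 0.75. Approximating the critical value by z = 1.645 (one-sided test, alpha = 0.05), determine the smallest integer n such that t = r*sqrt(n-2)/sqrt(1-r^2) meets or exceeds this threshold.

5

Need r·√(n−2)/√(1−r²) ≥ 1.645
√(n−2) ≥ 1.645·√(1−0.5625) / 0.75 = 1.645·0.661438 / 0.75 = 1.4508
n−2 ≥ 2.1048  ⇒  n ≥ 4.1048
Smallest integer n = 5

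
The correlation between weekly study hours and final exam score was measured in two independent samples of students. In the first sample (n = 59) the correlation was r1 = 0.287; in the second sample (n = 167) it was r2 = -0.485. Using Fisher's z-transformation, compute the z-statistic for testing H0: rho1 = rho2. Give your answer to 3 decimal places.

5.329

Fisher z-transforms: z1 = atanh(0.287) = 0.295294, z2 = atanh(-0.485) = -0.529502; difference d = 0.824796
Var(d) = 1/56 + 1/164 = 0.0178571 + 0.0060976 = 0.0239547
z = d/√Var(d) = 0.824796 / √0.0239547 = 0.824796 / 0.154773 = 5.329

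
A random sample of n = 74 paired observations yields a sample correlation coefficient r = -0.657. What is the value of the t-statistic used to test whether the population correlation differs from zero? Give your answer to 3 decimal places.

t = r·√(n−2) / √(1−r²) with r = -0.657, n = 74
  = -0.657·√72 / √(1 − 0.431649)
  = -0.657·8.485281 / 0.753891
  = -5.574830 / 0.753891 = -7.395

-7.395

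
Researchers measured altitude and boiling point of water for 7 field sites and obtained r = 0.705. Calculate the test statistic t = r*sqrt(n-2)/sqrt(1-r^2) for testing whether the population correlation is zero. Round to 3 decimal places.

2.223

t = r·√(n−2) / √(1−r²) with r = 0.705, n = 7
  = 0.705·√5 / √(1 − 0.497025)
  = 0.705·2.236068 / 0.709207
  = 1.576428 / 0.709207 = 2.223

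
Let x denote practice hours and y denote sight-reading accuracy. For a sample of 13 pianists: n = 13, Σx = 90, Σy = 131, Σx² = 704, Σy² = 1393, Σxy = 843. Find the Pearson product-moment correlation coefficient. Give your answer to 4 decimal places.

-0.8321

Numerator: nΣxy − (Σx)(Σy) = 13·843 − (90)(131) = -831
Denominator: √[(nΣx²−(Σx)²)(nΣy²−(Σy)²)]
  nΣx²−(Σx)² = 13·704 − 8100 = 1052;  nΣy²−(Σy)² = 13·1393 − 17161 = 948
  √(1052·948) = √997296 = 998.6471
r = -831 / 998.6471 = -0.8321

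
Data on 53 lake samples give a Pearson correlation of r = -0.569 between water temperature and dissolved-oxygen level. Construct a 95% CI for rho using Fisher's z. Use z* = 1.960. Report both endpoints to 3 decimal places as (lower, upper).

Fisher z: z_r = atanh(r) = ½·ln((1+(-0.569))/(1−(-0.569))) = -0.646043
SE(z) = 1/√(n−3) = 1/√50 = 0.141421
95% ⇒ z* = 1.960; margin = 1.960·0.141421 = 0.277185
CI on z-scale: (-0.923228, -0.368858)
Back-transform: tanh(-0.923228) = -0.727421, tanh(-0.368858) = -0.352992

(-0.727, -0.353)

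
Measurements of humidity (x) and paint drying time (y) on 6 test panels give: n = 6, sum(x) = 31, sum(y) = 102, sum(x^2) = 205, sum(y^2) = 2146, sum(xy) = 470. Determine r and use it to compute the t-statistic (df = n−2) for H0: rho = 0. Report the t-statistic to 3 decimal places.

-0.924

Numerator: nΣxy − (Σx)(Σy) = 6·470 − (31)(102) = -342
Denominator: √[(nΣx²−(Σx)²)(nΣy²−(Σy)²)]
  nΣx²−(Σx)² = 6·205 − 961 = 269;  nΣy²−(Σy)² = 6·2146 − 10404 = 2472
  √(269·2472) = √664968 = 815.4557
r = -342 / 815.4557 = -0.4194
t = r·√(n−2)/√(1−r²) = -0.4194·√4 / √(1−0.175896) = -0.838800 / 0.907802 = -0.924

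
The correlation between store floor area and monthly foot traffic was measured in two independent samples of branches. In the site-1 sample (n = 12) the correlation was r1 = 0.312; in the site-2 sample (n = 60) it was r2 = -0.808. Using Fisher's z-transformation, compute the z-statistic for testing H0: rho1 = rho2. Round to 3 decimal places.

Fisher z-transforms: z1 = atanh(0.312) = 0.322760, z2 = atanh(-0.808) = -1.121241; difference d = 1.444001
Var(d) = 1/9 + 1/57 = 0.1111111 + 0.0175439 = 0.1286550
z = d/√Var(d) = 1.444001 / √0.1286550 = 1.444001 / 0.358685 = 4.026

4.026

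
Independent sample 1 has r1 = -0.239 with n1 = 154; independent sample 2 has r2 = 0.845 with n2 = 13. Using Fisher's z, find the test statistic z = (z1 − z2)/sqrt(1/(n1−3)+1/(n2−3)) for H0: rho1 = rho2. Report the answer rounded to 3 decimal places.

-4.539

Fisher z-transforms: z1 = atanh(-0.239) = -0.243713, z2 = atanh(0.845) = 1.238405; difference d = -1.482118
Var(d) = 1/151 + 1/10 = 0.0066225 + 0.1000000 = 0.1066225
z = d/√Var(d) = -1.482118 / √0.1066225 = -1.482118 / 0.326531 = -4.539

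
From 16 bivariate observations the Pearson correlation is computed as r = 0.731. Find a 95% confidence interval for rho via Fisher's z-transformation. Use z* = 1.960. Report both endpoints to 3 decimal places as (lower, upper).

Fisher z: z_r = atanh(r) = ½·ln((1+0.731)/(1−0.731)) = 0.930872
SE(z) = 1/√(n−3) = 1/√13 = 0.277350
95% ⇒ z* = 1.960; margin = 1.960·0.277350 = 0.543606
CI on z-scale: (0.387266, 1.474478)
Back-transform: tanh(0.387266) = 0.369001, tanh(1.474478) = 0.900428

(0.369, 0.900)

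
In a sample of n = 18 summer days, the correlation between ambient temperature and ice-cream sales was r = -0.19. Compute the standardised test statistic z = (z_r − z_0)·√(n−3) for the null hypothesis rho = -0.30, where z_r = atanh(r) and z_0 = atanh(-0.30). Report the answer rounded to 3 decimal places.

Fisher z: atanh(-0.19) = -0.192337, atanh(-0.30) = -0.309520
z = (z_r − z_0)·√(n−3) = (-0.192337 − (-0.309520))·√15 = 0.117183 · 3.872983 = 0.454

0.454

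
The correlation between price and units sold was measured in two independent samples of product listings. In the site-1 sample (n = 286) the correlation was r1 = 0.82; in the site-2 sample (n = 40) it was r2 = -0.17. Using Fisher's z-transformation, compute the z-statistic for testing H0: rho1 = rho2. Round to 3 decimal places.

z1 = atanh(0.82) = 1.156817,  z2 = atanh(-0.17) = -0.171667
SE = √(1/(n1−3) + 1/(n2−3)) = √(1/283 + 1/37) = √(0.0035336 + 0.0270270) = √0.0305606 = 0.174816
z = (z1 − z2)/SE = (1.156817 − (-0.171667)) / 0.174816 = 1.328484 / 0.174816 = 7.599

7.599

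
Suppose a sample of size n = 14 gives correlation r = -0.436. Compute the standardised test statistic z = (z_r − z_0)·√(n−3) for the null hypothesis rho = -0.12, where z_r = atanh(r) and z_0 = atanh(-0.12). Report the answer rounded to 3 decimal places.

z_r = atanh(-0.436) = -0.467281,  z_0 = atanh(-0.12) = -0.120581
SE = 1/√(n−3) = 1/√11 = 0.301511
z = (z_r − z_0)/SE = (-0.467281 − (-0.120581)) / 0.301511 = -0.346700 / 0.301511 = -1.150

-1.150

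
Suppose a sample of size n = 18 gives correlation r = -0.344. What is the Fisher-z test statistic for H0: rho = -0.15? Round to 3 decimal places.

-0.804

Fisher z: atanh(-0.344) = -0.358622, atanh(-0.15) = -0.151140
z = (z_r − z_0)·√(n−3) = (-0.358622 − (-0.151140))·√15 = -0.207482 · 3.872983 = -0.804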